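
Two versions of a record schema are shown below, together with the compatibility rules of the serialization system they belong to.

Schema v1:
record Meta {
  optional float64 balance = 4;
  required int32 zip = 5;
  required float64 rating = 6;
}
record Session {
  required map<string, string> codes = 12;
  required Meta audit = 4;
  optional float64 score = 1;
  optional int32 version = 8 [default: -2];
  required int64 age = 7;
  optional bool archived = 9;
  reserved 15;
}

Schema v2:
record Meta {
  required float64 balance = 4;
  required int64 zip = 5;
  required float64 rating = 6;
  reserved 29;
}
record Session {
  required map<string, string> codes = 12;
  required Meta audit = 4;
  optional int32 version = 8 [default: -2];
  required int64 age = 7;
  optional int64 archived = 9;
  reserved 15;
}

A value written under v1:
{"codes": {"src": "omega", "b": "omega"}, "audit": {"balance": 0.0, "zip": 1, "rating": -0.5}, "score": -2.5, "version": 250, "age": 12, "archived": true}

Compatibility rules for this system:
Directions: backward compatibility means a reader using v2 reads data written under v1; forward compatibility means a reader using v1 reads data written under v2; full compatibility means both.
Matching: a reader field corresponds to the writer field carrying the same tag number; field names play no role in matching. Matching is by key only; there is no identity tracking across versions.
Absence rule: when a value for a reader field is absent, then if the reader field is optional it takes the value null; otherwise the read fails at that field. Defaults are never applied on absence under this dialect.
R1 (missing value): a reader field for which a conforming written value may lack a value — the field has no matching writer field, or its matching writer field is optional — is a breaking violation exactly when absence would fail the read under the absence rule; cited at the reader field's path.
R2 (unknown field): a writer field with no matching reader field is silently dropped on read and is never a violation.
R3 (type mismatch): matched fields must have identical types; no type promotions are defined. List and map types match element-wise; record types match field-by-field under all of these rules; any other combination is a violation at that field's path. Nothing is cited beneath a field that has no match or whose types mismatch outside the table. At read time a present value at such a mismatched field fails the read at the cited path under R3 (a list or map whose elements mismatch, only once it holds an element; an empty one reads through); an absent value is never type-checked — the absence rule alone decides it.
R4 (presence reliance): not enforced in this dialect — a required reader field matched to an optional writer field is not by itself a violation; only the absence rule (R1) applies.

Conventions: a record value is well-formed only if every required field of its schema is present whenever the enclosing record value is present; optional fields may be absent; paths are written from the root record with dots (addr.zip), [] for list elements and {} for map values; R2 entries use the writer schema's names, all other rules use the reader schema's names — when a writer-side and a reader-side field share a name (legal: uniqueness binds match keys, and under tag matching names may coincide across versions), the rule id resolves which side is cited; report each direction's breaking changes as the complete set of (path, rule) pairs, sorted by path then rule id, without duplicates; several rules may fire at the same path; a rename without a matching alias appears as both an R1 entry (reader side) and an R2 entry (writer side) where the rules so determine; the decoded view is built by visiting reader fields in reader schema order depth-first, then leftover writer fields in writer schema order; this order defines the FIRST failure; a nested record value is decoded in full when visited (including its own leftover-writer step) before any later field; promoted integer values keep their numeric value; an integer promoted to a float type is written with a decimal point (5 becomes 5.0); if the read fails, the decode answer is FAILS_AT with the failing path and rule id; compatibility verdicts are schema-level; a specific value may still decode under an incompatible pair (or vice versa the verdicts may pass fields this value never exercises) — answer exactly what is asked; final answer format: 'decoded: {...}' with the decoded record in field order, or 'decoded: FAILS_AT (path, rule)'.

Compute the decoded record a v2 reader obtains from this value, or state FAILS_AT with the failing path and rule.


in Session below, arrows point writer -> reader
decode walk for Session under reader schema v2:
  codes := {"src": "omega", "b": "omega"}
  audit.balance := 0.0
  read fails at audit.zip under R3
  => FAILS_AT (audit.zip, R3)
the other Session changes do not affect what is asked:
  field balance in record Meta: optional changed to required -> affects the rule determinations only; this particular Session value decodes identically
  removed field score from record Session -> fires no rule on Session under this dialect and leaves the result unchanged
  field archived in record Session: type bool changed to int64 -> affects the rule determinations only; this particular Session value decodes identically

decoded: FAILS_AT (audit.zip, R3)


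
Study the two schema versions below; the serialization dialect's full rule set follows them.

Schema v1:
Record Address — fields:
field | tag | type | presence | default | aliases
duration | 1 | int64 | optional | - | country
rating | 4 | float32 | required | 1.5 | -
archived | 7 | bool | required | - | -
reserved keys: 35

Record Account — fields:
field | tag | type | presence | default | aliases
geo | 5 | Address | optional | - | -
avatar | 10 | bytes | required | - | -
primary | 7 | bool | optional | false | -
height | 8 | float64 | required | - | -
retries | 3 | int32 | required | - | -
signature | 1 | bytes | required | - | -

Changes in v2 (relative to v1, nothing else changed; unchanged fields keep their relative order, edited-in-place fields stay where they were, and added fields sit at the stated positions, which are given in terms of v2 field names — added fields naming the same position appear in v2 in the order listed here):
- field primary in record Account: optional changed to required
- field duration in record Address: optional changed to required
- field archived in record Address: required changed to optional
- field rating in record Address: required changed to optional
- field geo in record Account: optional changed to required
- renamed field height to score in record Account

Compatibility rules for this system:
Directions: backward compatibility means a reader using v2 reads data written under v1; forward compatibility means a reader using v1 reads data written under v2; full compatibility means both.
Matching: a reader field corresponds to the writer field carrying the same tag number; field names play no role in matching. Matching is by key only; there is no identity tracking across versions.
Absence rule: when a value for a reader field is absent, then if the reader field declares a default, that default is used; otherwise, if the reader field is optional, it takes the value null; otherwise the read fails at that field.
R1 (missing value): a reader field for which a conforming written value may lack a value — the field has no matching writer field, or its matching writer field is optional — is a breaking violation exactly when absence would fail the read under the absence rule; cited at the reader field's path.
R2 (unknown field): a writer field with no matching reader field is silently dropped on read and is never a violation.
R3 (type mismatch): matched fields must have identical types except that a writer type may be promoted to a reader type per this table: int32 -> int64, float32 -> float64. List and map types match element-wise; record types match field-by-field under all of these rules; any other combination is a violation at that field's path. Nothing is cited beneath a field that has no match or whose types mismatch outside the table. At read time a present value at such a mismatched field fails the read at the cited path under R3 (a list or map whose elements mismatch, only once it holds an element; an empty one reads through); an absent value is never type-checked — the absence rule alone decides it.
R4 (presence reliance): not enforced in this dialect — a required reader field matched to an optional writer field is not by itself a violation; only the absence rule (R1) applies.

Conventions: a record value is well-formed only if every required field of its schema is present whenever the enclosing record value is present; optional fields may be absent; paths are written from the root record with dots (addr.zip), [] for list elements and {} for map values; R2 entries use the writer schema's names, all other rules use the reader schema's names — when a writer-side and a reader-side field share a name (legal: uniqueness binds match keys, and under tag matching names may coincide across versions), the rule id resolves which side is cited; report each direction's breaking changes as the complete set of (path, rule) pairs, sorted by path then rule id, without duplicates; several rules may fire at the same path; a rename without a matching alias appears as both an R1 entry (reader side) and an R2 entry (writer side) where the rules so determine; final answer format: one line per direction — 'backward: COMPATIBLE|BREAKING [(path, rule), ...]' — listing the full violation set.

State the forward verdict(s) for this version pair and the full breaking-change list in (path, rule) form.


in Account below, arrows point writer -> reader
forward pass over Account, reader schema v1, writer schema v2:
  geo: paired with writer geo (Address -> Address; writer required)
  avatar: paired with writer avatar (bytes -> bytes; writer required)
  primary: paired with writer primary (bool -> bool; writer required)
  height: paired with writer score (float64 -> float64; writer required)
  retries: paired with writer retries (int32 -> int32; writer required)
  signature: paired with writer signature (bytes -> bytes; writer required)
  geo.duration: paired with writer geo.duration (int64 -> int64; writer required)
  geo.rating: paired with writer geo.rating (float32 -> float32; writer optional)
  geo.archived: paired with writer geo.archived (bool -> bool; writer optional)
  violation R1 at geo.archived
  forward on Account therefore BREAKING (1)
the other Account changes do not affect what is asked:
  field primary in record Account: optional changed to required -> triggers nothing under Account's printed rules — same verdict
  field duration in record Address: optional changed to required -> affects backward compatibility only, which is not asked
  field rating in record Address: required changed to optional -> triggers nothing under Account's printed rules — same verdict
  field geo in record Account: optional changed to required -> affects backward compatibility only, which is not asked
  renamed field height to score in record Account -> triggers nothing under Account's printed rules — same verdict

forward: BREAKING [(geo.archived, R1)]


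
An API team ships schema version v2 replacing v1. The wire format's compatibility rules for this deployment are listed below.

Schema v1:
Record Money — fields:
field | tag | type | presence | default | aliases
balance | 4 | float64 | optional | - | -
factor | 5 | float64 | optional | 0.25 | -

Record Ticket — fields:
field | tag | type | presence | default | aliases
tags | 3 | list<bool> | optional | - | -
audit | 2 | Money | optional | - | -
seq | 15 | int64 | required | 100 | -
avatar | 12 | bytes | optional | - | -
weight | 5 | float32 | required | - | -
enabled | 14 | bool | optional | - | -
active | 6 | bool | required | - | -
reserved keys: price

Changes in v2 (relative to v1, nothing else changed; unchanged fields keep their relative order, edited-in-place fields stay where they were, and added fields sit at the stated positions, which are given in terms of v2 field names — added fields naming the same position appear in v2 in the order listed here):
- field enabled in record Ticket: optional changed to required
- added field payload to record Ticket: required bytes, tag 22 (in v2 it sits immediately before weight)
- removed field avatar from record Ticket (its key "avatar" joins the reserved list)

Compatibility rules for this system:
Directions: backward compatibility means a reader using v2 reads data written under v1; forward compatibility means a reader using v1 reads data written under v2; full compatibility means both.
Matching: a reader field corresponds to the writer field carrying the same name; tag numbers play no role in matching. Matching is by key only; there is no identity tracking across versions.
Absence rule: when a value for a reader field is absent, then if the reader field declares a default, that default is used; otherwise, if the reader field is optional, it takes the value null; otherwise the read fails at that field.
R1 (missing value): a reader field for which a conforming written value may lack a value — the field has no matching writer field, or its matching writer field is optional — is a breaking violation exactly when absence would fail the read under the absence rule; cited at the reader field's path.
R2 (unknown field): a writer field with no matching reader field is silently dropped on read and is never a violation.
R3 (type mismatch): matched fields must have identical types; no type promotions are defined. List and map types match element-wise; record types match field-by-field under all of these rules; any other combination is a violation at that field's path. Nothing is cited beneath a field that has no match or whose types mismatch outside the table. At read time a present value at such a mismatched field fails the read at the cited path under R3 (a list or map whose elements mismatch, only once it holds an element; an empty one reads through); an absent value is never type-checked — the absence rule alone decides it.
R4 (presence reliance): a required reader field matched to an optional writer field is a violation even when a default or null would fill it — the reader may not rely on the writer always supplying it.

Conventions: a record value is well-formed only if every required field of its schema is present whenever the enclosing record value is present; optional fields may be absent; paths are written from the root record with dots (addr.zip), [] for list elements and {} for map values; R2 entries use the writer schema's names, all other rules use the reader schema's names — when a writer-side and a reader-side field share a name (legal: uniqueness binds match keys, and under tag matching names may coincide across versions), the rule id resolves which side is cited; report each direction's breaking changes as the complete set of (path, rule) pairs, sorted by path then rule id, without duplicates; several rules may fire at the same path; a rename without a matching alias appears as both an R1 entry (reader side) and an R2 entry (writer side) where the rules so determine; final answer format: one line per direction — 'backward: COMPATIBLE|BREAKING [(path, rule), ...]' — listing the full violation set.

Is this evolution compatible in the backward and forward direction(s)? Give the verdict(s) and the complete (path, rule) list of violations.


arrows below run writer -> reader for Ticket
checking backward for Ticket: reader v2 against writer v1:
  list<bool> -> list<bool>, writer optional: tags aligns to tags
  Money -> Money, writer optional: audit aligns to audit
  int64 -> int64, writer required: seq aligns to seq
  no writer field matches reader payload
  float32 -> float32, writer required: weight aligns to weight
  bool -> bool, writer optional: enabled aligns to enabled
  bool -> bool, writer required: active aligns to active
  leftover writer field: avatar
  float64 -> float64, writer optional: audit.balance aligns to audit.balance
  float64 -> float64, writer optional: audit.factor aligns to audit.factor
  rule R1 violated at enabled
  rule R4 violated at enabled
  rule R1 violated at payload
  => backward verdict for Ticket: BREAKING, 3 violation(s)
checking forward for Ticket: reader v1 against writer v2:
  list<bool> -> list<bool>, writer optional: tags aligns to tags
  Money -> Money, writer optional: audit aligns to audit
  int64 -> int64, writer required: seq aligns to seq
  no writer field matches reader avatar
  float32 -> float32, writer required: weight aligns to weight
  bool -> bool, writer required: enabled aligns to enabled
  bool -> bool, writer required: active aligns to active
  leftover writer field: payload
  float64 -> float64, writer optional: audit.balance aligns to audit.balance
  float64 -> float64, writer optional: audit.factor aligns to audit.factor
  nothing fires on Ticket: forward is COMPATIBLE

backward: BREAKING [(enabled, R1), (enabled, R4), (payload, R1)]; forward: COMPATIBLE []


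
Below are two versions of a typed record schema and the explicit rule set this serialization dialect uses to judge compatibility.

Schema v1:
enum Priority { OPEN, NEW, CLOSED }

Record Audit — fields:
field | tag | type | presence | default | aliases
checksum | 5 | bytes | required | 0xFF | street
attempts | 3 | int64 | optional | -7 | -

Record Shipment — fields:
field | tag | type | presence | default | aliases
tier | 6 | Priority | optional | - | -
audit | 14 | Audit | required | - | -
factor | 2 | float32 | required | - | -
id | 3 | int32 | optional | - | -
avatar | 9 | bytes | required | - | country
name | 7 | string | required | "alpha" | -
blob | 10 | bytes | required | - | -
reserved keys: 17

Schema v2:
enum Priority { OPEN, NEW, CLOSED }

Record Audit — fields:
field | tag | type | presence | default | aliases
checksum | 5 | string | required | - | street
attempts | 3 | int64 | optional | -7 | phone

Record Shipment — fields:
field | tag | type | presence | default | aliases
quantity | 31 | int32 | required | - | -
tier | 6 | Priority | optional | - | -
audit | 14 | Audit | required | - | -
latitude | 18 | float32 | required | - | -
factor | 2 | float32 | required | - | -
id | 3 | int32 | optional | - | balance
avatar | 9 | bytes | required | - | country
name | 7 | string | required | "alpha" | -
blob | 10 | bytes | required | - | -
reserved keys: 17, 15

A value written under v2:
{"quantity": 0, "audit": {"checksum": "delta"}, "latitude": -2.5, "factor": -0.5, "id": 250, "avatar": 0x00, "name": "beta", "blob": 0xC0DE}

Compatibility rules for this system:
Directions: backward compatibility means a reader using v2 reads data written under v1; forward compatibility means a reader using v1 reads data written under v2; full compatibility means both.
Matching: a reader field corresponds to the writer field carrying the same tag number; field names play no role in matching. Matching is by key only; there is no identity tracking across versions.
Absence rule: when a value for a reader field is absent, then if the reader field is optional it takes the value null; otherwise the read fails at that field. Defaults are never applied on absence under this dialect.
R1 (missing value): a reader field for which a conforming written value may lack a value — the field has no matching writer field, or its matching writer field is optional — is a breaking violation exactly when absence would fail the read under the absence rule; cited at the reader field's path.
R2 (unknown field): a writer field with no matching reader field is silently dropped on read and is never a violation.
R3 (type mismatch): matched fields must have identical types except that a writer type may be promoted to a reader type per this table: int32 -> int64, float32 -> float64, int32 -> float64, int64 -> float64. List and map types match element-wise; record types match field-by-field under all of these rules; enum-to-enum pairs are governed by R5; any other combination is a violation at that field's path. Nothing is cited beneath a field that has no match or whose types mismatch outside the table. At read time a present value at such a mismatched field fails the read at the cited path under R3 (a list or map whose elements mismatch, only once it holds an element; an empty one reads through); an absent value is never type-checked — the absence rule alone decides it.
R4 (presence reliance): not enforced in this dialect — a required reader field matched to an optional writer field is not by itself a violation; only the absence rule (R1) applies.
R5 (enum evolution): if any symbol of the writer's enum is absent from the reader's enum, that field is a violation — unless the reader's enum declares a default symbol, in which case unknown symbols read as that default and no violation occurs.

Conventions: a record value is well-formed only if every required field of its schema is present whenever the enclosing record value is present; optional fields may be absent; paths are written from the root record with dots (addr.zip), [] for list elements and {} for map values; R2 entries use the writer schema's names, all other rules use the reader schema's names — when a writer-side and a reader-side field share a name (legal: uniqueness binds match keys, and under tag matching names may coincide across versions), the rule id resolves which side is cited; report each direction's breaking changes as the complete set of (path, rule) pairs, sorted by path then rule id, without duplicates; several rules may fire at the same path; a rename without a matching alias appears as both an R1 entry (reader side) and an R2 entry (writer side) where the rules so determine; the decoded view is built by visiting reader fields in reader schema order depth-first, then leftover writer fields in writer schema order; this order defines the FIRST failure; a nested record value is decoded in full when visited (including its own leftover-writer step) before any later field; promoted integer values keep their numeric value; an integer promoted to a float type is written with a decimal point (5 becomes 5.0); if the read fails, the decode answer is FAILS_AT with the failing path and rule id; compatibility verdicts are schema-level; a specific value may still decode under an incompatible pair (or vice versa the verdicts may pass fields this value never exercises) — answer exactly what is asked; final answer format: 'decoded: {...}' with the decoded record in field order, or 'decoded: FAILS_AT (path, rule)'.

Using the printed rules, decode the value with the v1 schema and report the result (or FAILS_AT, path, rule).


the writer's type comes first in each Shipment pair
decode walk for Shipment under reader schema v1:
  tier := null (not supplied -> null)
  read fails at audit.checksum under R3
  => FAILS_AT (audit.checksum, R3)
checking off the Shipment differences that do not matter here:
  added field latitude to record Shipment: required float32, tag 18 (in v2 it sits immediately before factor) -> shifts the Shipment verdicts, not this decode
  added field quantity to record Shipment: required int32, tag 31 (in v2 it sits immediately before tier) -> shifts the Shipment verdicts, not this decode

decoded: FAILS_AT (audit.checksum, R3)


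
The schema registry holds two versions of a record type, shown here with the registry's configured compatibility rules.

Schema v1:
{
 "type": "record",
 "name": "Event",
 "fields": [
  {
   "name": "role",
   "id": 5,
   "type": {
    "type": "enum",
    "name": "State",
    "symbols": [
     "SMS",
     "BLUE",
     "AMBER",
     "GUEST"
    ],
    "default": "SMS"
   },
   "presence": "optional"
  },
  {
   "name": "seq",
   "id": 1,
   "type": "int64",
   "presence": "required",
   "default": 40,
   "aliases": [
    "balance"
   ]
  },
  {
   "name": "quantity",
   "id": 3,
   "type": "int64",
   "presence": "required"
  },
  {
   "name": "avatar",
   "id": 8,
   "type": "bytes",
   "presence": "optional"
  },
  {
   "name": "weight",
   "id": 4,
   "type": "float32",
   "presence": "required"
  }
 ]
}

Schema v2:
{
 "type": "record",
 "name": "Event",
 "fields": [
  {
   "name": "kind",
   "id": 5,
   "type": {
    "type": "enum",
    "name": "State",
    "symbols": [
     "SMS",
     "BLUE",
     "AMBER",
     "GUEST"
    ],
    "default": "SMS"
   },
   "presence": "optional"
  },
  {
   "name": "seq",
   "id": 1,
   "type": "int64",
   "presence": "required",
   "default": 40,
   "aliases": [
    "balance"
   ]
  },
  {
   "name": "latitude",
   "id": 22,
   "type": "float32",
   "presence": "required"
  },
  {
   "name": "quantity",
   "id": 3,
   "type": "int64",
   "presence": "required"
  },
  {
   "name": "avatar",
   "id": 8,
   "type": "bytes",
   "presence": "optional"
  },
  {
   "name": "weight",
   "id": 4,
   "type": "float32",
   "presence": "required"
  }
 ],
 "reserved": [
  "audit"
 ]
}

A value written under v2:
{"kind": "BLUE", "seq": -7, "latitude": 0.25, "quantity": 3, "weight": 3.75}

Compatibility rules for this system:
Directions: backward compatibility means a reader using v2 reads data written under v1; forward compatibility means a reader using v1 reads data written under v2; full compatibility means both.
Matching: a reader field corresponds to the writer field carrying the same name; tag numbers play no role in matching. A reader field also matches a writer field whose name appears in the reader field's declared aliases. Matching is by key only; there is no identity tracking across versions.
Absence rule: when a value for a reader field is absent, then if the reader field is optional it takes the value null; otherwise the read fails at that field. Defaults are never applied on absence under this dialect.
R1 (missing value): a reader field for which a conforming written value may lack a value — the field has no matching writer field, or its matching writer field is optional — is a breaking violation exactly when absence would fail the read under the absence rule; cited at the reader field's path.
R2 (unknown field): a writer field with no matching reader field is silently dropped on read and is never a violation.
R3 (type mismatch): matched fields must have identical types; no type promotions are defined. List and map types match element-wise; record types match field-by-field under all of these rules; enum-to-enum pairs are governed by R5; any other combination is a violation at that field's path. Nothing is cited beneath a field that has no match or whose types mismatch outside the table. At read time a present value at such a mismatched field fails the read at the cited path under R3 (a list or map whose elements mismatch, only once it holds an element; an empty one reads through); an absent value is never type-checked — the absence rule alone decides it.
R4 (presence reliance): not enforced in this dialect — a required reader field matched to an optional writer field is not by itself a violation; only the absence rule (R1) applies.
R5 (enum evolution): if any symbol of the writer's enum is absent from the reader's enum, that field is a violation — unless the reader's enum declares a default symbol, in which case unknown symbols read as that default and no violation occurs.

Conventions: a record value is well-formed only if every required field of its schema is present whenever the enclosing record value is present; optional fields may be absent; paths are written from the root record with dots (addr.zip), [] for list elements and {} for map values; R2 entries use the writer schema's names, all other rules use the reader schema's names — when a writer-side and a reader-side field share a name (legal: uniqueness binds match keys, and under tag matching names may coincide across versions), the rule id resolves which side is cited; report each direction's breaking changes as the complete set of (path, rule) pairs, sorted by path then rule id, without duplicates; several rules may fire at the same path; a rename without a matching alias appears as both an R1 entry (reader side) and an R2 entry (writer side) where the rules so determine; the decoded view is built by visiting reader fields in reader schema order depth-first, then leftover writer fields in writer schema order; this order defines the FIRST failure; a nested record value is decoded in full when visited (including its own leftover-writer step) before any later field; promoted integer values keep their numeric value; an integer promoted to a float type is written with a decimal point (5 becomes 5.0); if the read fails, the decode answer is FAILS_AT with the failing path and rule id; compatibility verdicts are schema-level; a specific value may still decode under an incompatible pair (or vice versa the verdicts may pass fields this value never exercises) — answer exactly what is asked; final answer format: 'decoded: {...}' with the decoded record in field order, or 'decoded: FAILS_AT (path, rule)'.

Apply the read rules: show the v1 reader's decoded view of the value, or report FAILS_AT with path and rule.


decoded: {"role": null, "seq": -7, "quantity": 3, "avatar": null, "weight": 3.75}

the writer's type comes first in each Event pair
migrating the Event value to v1:
  role := null (absent, optional -> null)
  seq := -7
  quantity := 3
  avatar := null (absent, optional -> null)
  weight := 3.75
  writer kind: unknown -> dropped
  writer latitude: unknown -> dropped
  => decoded: {"role": null, "seq": -7, "quantity": 3, "avatar": null, "weight": 3.75}
checking off the Event differences that do not matter here:
  added field latitude to record Event: required float32, tag 22 (in v2 it sits immediately before quantity) -> a verdict-level change on Event — the shown value reads the same


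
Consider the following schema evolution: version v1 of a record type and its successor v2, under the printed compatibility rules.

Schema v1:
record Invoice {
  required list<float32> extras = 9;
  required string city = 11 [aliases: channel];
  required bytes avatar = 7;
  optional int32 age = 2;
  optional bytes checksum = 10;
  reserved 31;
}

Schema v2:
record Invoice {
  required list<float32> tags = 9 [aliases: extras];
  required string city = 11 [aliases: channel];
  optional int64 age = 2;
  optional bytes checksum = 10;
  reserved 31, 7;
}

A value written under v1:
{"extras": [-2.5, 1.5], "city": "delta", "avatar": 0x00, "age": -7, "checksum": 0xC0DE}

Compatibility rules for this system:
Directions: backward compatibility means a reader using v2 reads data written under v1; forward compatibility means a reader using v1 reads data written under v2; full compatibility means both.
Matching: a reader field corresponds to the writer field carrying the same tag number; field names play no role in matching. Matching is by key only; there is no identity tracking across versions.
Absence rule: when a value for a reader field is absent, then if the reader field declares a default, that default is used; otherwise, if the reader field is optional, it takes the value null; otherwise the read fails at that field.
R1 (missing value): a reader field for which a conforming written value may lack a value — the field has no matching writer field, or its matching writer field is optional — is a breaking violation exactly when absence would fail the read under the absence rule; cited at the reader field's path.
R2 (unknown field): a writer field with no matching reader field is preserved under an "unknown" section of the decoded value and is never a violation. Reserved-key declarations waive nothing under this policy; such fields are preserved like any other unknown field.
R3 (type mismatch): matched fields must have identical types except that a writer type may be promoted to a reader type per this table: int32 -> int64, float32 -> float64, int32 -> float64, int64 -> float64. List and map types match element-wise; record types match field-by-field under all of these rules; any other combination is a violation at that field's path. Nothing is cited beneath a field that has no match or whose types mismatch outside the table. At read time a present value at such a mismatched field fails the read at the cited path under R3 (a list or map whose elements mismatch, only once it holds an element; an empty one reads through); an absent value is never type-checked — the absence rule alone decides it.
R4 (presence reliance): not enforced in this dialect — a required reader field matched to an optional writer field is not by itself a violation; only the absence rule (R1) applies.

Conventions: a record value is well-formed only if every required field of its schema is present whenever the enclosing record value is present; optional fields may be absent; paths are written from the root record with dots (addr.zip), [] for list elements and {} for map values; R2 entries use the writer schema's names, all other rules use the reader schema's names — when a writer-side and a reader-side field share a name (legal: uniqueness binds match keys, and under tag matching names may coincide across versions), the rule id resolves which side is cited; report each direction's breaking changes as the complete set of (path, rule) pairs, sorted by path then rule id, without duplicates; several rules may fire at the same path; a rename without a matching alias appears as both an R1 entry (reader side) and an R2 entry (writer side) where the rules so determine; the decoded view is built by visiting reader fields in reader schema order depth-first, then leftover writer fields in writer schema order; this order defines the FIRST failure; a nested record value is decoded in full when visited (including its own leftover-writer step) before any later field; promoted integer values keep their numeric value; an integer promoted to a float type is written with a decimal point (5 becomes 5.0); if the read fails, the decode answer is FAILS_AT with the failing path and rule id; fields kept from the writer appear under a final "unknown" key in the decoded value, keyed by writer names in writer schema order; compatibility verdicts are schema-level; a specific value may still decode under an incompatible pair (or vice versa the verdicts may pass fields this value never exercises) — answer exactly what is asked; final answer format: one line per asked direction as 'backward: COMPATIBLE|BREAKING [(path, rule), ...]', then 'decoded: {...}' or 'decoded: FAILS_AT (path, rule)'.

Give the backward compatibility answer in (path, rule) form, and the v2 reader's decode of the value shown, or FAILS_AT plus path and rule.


the writer's type comes first in each Invoice pair
backward on Invoice — v2 reading data written by v1:
  writer required, list<float32> -> list<float32>: reader tags maps from writer extras
  writer required, string -> string: reader city maps from writer city
  writer optional, int32 -> int64: reader age maps from writer age
  writer optional, bytes -> bytes: reader checksum maps from writer checksum
  writer field avatar has no reader counterpart
  => backward verdict for Invoice: COMPATIBLE, no violations
decode (reader v2):
  tags := [-2.5, 1.5] (from writer extras)
  city := "delta"
  age := -7 (int32 -> int64)
  checksum := 0xC0DE
  writer avatar: kept under "unknown"
  => decoded: {"tags": [-2.5, 1.5], "city": "delta", "age": -7, "checksum": 0xC0DE, "unknown": {"avatar": 0x00}}
remaining Invoice differences; none change what is asked:
  field age in record Invoice: type int32 changed to int64 -> affects forward compatibility only, which is not asked

backward: COMPATIBLE []; decoded: {"tags": [-2.5, 1.5], "city": "delta", "age": -7, "checksum": 0xC0DE, "unknown": {"avatar": 0x00}}


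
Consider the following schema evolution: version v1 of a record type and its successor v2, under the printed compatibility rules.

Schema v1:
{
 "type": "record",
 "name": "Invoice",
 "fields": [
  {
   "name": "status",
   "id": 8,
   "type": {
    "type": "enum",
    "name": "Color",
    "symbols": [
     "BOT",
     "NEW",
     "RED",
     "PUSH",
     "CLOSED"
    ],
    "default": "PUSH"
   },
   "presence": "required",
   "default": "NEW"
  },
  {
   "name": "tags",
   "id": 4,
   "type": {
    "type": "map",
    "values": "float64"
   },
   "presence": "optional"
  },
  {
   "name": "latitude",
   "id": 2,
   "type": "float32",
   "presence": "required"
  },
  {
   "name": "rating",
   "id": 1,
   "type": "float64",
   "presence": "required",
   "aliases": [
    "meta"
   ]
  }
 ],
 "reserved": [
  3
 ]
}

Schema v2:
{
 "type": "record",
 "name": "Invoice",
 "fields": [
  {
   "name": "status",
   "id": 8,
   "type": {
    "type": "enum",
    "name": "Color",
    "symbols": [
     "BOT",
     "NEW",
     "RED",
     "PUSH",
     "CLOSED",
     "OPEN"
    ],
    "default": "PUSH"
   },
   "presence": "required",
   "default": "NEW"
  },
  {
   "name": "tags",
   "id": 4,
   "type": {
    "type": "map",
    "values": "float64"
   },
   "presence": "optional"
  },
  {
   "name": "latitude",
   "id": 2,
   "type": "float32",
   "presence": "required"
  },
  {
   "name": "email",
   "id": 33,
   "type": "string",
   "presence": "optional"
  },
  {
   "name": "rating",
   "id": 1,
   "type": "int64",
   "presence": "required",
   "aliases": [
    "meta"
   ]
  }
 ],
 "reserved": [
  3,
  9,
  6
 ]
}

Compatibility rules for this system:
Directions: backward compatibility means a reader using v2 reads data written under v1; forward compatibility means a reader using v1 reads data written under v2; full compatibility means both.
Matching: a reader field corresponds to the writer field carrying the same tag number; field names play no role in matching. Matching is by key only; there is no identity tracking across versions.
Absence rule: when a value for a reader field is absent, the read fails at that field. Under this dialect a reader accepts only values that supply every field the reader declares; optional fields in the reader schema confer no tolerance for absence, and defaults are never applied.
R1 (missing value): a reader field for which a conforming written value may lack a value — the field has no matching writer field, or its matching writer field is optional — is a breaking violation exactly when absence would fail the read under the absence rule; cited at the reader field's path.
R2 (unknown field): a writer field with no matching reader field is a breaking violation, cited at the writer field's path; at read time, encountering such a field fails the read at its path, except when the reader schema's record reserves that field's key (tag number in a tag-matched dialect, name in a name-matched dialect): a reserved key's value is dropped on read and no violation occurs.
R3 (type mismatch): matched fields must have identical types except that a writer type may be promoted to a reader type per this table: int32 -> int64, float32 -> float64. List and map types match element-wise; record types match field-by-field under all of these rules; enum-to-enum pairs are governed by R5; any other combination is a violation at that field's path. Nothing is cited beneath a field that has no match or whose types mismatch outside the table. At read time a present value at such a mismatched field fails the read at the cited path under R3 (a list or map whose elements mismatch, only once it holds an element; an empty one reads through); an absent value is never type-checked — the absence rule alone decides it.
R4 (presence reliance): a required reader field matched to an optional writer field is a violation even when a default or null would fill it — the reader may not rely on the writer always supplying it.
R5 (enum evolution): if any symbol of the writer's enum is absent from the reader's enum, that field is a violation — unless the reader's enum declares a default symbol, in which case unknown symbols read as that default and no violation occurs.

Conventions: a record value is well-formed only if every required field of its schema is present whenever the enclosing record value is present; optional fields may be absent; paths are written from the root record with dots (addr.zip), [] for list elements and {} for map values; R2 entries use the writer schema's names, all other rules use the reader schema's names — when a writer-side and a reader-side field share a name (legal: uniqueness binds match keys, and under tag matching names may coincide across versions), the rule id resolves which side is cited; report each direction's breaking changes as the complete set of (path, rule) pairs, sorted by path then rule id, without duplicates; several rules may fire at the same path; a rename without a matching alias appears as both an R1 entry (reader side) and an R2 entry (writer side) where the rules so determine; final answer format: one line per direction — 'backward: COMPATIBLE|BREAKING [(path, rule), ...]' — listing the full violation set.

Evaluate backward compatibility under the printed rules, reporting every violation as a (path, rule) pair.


backward: BREAKING [(email, R1), (rating, R3), (tags, R1)]

in Invoice below, arrows point writer -> reader
backward for Invoice (reader v2, writer v1):
  Color -> Color, writer required: status aligns to status
  map<string, float64> -> map<string, float64>, writer optional: tags aligns to tags
  float32 -> float32, writer required: latitude aligns to latitude
  email: no writer-side match
  float64 -> int64, writer required: rating aligns to rating
  R1 fires at email
  R3 fires at rating
  R1 fires at tags
  => backward verdict for Invoice: BREAKING, 3 violation(s)
remaining Invoice differences; none change what is asked:
  enum Color (field status in record Invoice): symbol OPEN added -> triggers nothing under Invoice's printed rules — same verdict
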